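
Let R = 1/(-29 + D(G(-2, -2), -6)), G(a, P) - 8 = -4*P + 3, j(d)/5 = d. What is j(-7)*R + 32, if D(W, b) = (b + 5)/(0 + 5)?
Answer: 4847/146 ≈ 33.199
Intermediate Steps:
j(d) = 5*d
G(a, P) = 11 - 4*P (G(a, P) = 8 + (-4*P + 3) = 8 + (3 - 4*P) = 11 - 4*P)
D(W, b) = 1 + b/5 (D(W, b) = (5 + b)/5 = (5 + b)*(⅕) = 1 + b/5)
R = -5/146 (R = 1/(-29 + (1 + (⅕)*(-6))) = 1/(-29 + (1 - 6/5)) = 1/(-29 - ⅕) = 1/(-146/5) = -5/146 ≈ -0.034247)
j(-7)*R + 32 = (5*(-7))*(-5/146) + 32 = -35*(-5/146) + 32 = 175/146 + 32 = 4847/146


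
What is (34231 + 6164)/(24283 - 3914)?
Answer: 40395/20369 ≈ 1.9832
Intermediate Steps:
(34231 + 6164)/(24283 - 3914) = 40395/20369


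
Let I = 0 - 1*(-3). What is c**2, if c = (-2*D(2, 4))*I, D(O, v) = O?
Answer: 144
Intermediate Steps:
I = 3 (I = 0 + 3 = 3)
c = -12 (c = -2*2*3 = -4*3 = -12)
c**2 = (-12)**2 = 144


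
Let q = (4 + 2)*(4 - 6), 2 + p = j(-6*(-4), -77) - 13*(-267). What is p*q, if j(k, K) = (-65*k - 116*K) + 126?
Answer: -131604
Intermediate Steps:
j(k, K) = 126 - 116*K - 65*k (j(k, K) = (-116*K - 65*k) + 126 = 126 - 116*K - 65*k)
p = 10967 (p = -2 + ((126 - 116*(-77) - (-390)*(-4)) - 13*(-267)) = -2 + ((126 + 8932 - 65*24) - 1*(-3471)) = -2 + ((126 + 8932 - 1560) + 3471) = -2 + (7498 + 3471) = -2 + 10969 = 10967)
q = -12 (q = 6*(-2) = -12)
p*q = 10967*(-12) = -131604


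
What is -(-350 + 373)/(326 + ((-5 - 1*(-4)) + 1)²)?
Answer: -23/326 ≈ -0.070552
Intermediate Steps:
-(-350 + 373)/(326 + ((-5 - 1*(-4)) + 1)²) = -23/(326 + ((-5 + 4) + 1)²) = -23/(326 + (-1 + 1)²) = -23/(326 + 0²) = -23/(326 + 0) = -23/326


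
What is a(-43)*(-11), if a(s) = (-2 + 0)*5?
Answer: 110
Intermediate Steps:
a(s) = -10 (a(s) = -2*5 = -10)
a(-43)*(-11) = -10*(-11) = 110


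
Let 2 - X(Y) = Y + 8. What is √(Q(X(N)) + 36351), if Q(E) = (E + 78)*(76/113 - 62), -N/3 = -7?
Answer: 21*√961969/113 ≈ 182.27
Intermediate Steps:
N = 21 (N = -3*(-7) = 21)
X(Y) = -6 - Y (X(Y) = 2 - (Y + 8) = 2 - (8 + Y) = 2 + (-8 - Y) = -6 - Y)
Q(E) = -540540/113 - 6930*E/113 (Q(E) = (78 + E)*(76*(1/113) - 62) = (78 + E)*(76/113 - 62) = (78 + E)*(-6930/113) = -540540/113 - 6930*E/113)
√(Q(X(N)) + 36351) = √((-540540/113 - 6930*(-6 - 1*21)/113) + 36351) = √((-540540/113 - 6930*(-6 - 21)/113) + 36351) = √((-540540/113 - 6930/113*(-27)) + 36351) = √((-540540/113 + 187110/113) + 36351) = √(-353430/113 + 36351) = √(3754233/113) = 21*√961969/113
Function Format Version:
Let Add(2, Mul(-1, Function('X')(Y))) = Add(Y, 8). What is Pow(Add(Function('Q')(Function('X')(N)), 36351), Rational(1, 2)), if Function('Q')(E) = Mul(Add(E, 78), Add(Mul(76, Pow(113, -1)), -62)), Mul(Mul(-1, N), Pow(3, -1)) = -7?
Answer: Mul(Rational(21, 113), Pow(961969, Rational(1, 2))) ≈ 182.27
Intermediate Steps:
N = 21 (N = Mul(-3, -7) = 21)
Function('X')(Y) = Add(-6, Mul(-1, Y)) (Function('X')(Y) = Add(2, Mul(-1, Add(Y, 8))) = Add(2, Mul(-1, Add(8, Y))) = Add(2, Add(-8, Mul(-1, Y))) = Add(-6, Mul(-1, Y)))
Function('Q')(E) = Add(Rational(-540540, 113), Mul(Rational(-6930, 113), E)) (Function('Q')(E) = Mul(Add(78, E), Add(Mul(76, Rational(1, 113)), -62)) = Mul(Add(78, E), Add(Rational(76, 113), -62)) = Mul(Add(78, E), Rational(-6930, 113)) = Add(Rational(-540540, 113), Mul(Rational(-6930, 113), E)))
Pow(Add(Function('Q')(Function('X')(N)), 36351), Rational(1, 2)) = Pow(Add(Add(Rational(-540540, 113), Mul(Rational(-6930, 113), Add(-6, Mul(-1, 21)))), 36351), Rational(1, 2)) = Pow(Add(Add(Rational(-540540, 113), Mul(Rational(-6930, 113), Add(-6, -21))), 36351), Rational(1, 2)) = Pow(Add(Add(Rational(-540540, 113), Mul(Rational(-6930, 113), -27)), 36351), Rational(1, 2)) = Pow(Add(Add(Rational(-540540, 113), Rational(187110, 113)), 36351), Rational(1, 2)) = Pow(Add(Rational(-353430, 113), 36351), Rational(1, 2)) = Pow(Rational(3754233, 113), Rational(1, 2)) = Mul(Rational(21, 113), Pow(961969, Rational(1, 2)))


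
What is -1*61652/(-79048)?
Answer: 15413/19762 ≈ 0.77993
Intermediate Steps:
-1*61652/(-79048) = -61652*(-1/79048) = 15413/19762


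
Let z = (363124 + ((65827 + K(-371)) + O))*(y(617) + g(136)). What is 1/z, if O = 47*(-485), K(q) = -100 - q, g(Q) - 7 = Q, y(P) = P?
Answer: 1/308884520 ≈ 3.2375e-9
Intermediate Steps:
g(Q) = 7 + Q
O = -22795
z = 308884520 (z = (363124 + ((65827 + (-100 - 1*(-371))) - 22795))*(617 + (7 + 136)) = (363124 + ((65827 + (-100 + 371)) - 22795))*(617 + 143) = (363124 + ((65827 + 271) - 22795))*760 = (363124 + (66098 - 22795))*760 = (363124 + 43303)*760 = 406427*760 = 308884520)
1/z = 1/308884520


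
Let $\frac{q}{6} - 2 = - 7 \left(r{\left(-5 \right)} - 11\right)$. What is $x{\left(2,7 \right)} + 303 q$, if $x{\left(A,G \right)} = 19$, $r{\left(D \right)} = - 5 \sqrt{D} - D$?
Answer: $80011 + 63630 i \sqrt{5} \approx 80011.0 + 1.4228 \cdot 10^{5} i$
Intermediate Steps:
$r{\left(D \right)} = - D - 5 \sqrt{D}$
$q = 264 + 210 i \sqrt{5}$ ($q = 12 + 6 \left(- 7 \left(\left(\left(-1\right) \left(-5\right) - 5 \sqrt{-5}\right) - 11\right)\right) = 12 + 6 \left(- 7 \left(\left(5 - 5 i \sqrt{5}\right) - 11\right)\right) = 12 + 6 \left(- 7 \left(-6 - 5 i \sqrt{5}\right)\right) = 12 + 6 \left(42 + 35 i \sqrt{5}\right) = 12 + \left(252 + 210 i \sqrt{5}\right) = 264 + 210 i \sqrt{5} \approx 264.0 + 469.57 i$)
$x{\left(2,7 \right)} + 303 q = 19 + 303 \left(264 + 210 i \sqrt{5}\right) = 19 + \left(79992 + 63630 i \sqrt{5}\right) = 80011 + 63630 i \sqrt{5}$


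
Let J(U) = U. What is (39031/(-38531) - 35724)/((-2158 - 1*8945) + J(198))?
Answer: 275304095/84036111 ≈ 3.2760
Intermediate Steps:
(39031/(-38531) - 35724)/((-2158 - 1*8945) + J(198)) = (39031/(-38531) - 35724)/((-2158 - 1*8945) + 198) = (39031*(-1/38531) - 35724)/((-2158 - 8945) + 198) = (-39031/38531 - 35724)/(-11103 + 198) = -1376520475/38531/(-10905) = -1376520475/38531*(-1/10905) = 275304095/84036111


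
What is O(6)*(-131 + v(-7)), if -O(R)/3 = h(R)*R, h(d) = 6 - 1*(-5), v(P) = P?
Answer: 27324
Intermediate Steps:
h(d) = 11 (h(d) = 6 + 5 = 11)
O(R) = -33*R
O(6)*(-131 + v(-7)) = (-33*6)*(-131 - 7) = -198*(-138) = 27324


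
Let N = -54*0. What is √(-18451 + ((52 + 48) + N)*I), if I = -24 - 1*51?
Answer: I*√25951 ≈ 161.09*I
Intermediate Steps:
I = -75 (I = -24 - 51 = -75)
N = 0
√(-18451 + ((52 + 48) + N)*I) = √(-18451 + ((52 + 48) + 0)*(-75)) = √(-18451 + (100 + 0)*(-75)) = √(-18451 + 100*(-75)) = √(-18451 - 7500) = √(-25951) = I*√25951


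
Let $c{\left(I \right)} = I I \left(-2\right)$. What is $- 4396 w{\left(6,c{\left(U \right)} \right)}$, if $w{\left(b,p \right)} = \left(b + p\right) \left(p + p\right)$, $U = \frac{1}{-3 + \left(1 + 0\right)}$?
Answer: $24178$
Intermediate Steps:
$U = - \frac{1}{2}$ ($U = \frac{1}{-3 + 1} = \frac{1}{-2} = - \frac{1}{2} \approx -0.5$)
$c{\left(I \right)} = - 2 I^{2}$ ($c{\left(I \right)} = I^{2} \left(-2\right) = - 2 I^{2}$)
$w{\left(b,p \right)} = 2 p \left(b + p\right)$ ($w{\left(b,p \right)} = \left(b + p\right) 2 p = 2 p \left(b + p\right)$)
$- 4396 w{\left(6,c{\left(U \right)} \right)} = - 4396 \cdot 2 \left(- 2 \left(- \frac{1}{2}\right)^{2}\right) \left(6 - 2 \left(- \frac{1}{2}\right)^{2}\right) = - 4396 \cdot 2 \left(\left(-2\right) \frac{1}{4}\right) \left(6 - \frac{1}{2}\right) = - 4396 \cdot 2 \left(- \frac{1}{2}\right) \left(6 - \frac{1}{2}\right) = - 4396 \cdot 2 \left(- \frac{1}{2}\right) \frac{11}{2} = \left(-4396\right) \left(- \frac{11}{2}\right) = 24178$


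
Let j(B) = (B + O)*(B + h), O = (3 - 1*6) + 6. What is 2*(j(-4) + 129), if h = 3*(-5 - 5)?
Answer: 326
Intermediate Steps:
O = 3 (O = (3 - 6) + 6 = -3 + 6 = 3)
h = -30 (h = 3*(-10) = -30)
j(B) = (-30 + B)*(3 + B) (j(B) = (B + 3)*(B - 30) = (3 + B)*(-30 + B) = (-30 + B)*(3 + B))
2*(j(-4) + 129) = 2*((-90 + (-4)**2 - 27*(-4)) + 129) = 2*((-90 + 16 + 108) + 129) = 2*(34 + 129) = 2*163 = 326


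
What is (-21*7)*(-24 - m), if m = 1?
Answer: 3675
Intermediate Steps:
(-21*7)*(-24 - m) = (-21*7)*(-24 - 1) = -147*(-24 - 1*1) = -147*(-24 - 1) = -147*(-25) = 3675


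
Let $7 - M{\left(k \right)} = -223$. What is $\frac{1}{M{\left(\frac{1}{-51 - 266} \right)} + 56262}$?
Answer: $\frac{1}{56492} \approx 1.7702 \cdot 10^{-5}$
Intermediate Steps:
$M{\left(k \right)} = 230$ ($M{\left(k \right)} = 7 - -223 = 7 + 223 = 230$)
$\frac{1}{M{\left(\frac{1}{-51 - 266} \right)} + 56262} = \frac{1}{230 + 56262} = \frac{1}{56492}$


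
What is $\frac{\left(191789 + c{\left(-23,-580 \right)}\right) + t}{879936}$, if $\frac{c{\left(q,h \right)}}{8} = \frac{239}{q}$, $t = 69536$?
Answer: $\frac{6008563}{20238528} \approx 0.29689$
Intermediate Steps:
$c{\left(q,h \right)} = \frac{1912}{q}$ ($c{\left(q,h \right)} = 8 \frac{239}{q} = \frac{1912}{q}$)
$\frac{\left(191789 + c{\left(-23,-580 \right)}\right) + t}{879936} = \frac{\left(191789 + \frac{1912}{-23}\right) + 69536}{879936} = \left(\left(191789 + 1912 \left(- \frac{1}{23}\right)\right) + 69536\right) \frac{1}{879936} = \left(\left(191789 - \frac{1912}{23}\right) + 69536\right) \frac{1}{879936} = \left(\frac{4409235}{23} + 69536\right) \frac{1}{879936} = \frac{6008563}{23} \cdot \frac{1}{879936} = \frac{6008563}{20238528}$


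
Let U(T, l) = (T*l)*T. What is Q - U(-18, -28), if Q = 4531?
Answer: 13603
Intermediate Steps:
U(T, l) = l*T²
Q - U(-18, -28) = 4531 - (-28)*(-18)² = 4531 - (-28)*324 = 4531 - 1*(-9072) = 4531 + 9072 = 13603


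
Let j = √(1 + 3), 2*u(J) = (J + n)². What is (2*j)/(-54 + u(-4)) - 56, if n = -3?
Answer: -3312/59 ≈ -56.136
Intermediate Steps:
u(J) = (-3 + J)²/2 (u(J) = (J - 3)²/2 = (-3 + J)²/2)
j = 2 (j = √4 = 2)
(2*j)/(-54 + u(-4)) - 56 = (2*2)/(-54 + (-3 - 4)²/2) - 56 = 4/(-54 + (½)*(-7)²) - 56 = 4/(-54 + (½)*49) - 56 = 4/(-54 + 49/2) - 56 = 4/(-59/2) - 56 = -2/59*4 - 56 = -8/59 - 56 = -3312/59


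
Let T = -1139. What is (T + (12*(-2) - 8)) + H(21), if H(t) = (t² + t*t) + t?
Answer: -268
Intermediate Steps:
H(t) = t + 2*t² (H(t) = (t² + t²) + t = 2*t² + t = t + 2*t²)
(T + (12*(-2) - 8)) + H(21) = (-1139 + (12*(-2) - 8)) + 21*(1 + 2*21) = (-1139 + (-24 - 8)) + 21*(1 + 42) = (-1139 - 32) + 21*43 = -1171 + 903 = -268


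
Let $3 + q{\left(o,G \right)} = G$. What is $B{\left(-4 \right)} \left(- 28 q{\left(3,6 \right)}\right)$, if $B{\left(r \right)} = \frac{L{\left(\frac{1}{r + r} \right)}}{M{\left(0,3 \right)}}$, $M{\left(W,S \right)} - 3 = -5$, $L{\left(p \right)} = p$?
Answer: $- \frac{21}{4} \approx -5.25$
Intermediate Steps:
$q{\left(o,G \right)} = -3 + G$
$M{\left(W,S \right)} = -2$ ($M{\left(W,S \right)} = 3 - 5 = -2$)
$B{\left(r \right)} = - \frac{1}{4 r}$ ($B{\left(r \right)} = \frac{1}{\left(r + r\right) \left(-2\right)} = \frac{1}{2 r} \left(- \frac{1}{2}\right) = - \frac{1}{4 r}$)
$B{\left(-4 \right)} \left(- 28 q{\left(3,6 \right)}\right) = - \frac{1}{4 \left(-4\right)} \left(- 28 \left(-3 + 6\right)\right) = \left(- \frac{1}{4}\right) \left(- \frac{1}{4}\right) \left(\left(-28\right) 3\right) = \frac{1}{16} \left(-84\right) = - \frac{21}{4}$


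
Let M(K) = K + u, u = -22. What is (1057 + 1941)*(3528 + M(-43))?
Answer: 10382074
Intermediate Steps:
M(K) = -22 + K (M(K) = K - 22 = -22 + K)
(1057 + 1941)*(3528 + M(-43)) = (1057 + 1941)*(3528 + (-22 - 43)) = 2998*(3528 - 65) = 2998*3463 = 10382074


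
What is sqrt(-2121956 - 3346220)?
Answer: 4*I*sqrt(341761) ≈ 2338.4*I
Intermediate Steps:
sqrt(-2121956 - 3346220) = sqrt(-5468176) = 4*I*sqrt(341761)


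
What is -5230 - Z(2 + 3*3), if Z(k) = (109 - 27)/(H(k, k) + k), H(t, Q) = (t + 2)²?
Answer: -470741/90 ≈ -5230.5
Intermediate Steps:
H(t, Q) = (2 + t)²
Z(k) = 82/(k + (2 + k)²) (Z(k) = (109 - 27)/((2 + k)² + k) = 82/(k + (2 + k)²))
-5230 - Z(2 + 3*3) = -5230 - 82/((2 + 3*3) + (2 + (2 + 3*3))²) = -5230 - 82/((2 + 9) + (2 + (2 + 9))²) = -5230 - 82/(11 + (2 + 11)²) = -5230 - 82/(11 + 13²) = -5230 - 82/(11 + 169) = -5230 - 82/180 = -5230 - 1*41/90 = -5230 - 41/90 = -470741/90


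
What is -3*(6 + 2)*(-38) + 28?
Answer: 940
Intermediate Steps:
-3*(6 + 2)*(-38) + 28 = -3*8*(-38) + 28 = -24*(-38) + 28 = 912 + 28 = 940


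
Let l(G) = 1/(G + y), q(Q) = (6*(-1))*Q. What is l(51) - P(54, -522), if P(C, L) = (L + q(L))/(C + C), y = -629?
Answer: -20954/867 ≈ -24.168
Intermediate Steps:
q(Q) = -6*Q
P(C, L) = -5*L/(2*C) (P(C, L) = (L - 6*L)/(C + C) = (-5*L)/((2*C)) = (-5*L)*(1/(2*C)) = -5*L/(2*C))
l(G) = 1/(-629 + G) (l(G) = 1/(G - 629) = 1/(-629 + G))
l(51) - P(54, -522) = 1/(-629 + 51) - (-5)*(-522)/(2*54) = 1/(-578) - (-5)*(-522)/(2*54) = -1/578 - 1*145/6 = -1/578 - 145/6 = -20954/867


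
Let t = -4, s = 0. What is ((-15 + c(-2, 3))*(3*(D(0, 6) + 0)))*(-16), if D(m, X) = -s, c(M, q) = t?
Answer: 0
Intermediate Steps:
c(M, q) = -4
D(m, X) = 0 (D(m, X) = -1*0 = 0)
((-15 + c(-2, 3))*(3*(D(0, 6) + 0)))*(-16) = ((-15 - 4)*(3*(0 + 0)))*(-16) = -57*0*(-16) = -19*0*(-16) = 0*(-16) = 0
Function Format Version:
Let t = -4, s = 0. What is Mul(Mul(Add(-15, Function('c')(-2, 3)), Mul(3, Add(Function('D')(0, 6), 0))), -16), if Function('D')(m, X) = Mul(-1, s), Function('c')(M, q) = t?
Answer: 0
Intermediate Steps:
Function('c')(M, q) = -4
Function('D')(m, X) = 0 (Function('D')(m, X) = Mul(-1, 0) = 0)
Mul(Mul(Add(-15, Function('c')(-2, 3)), Mul(3, Add(Function('D')(0, 6), 0))), -16) = Mul(Mul(Add(-15, -4), Mul(3, Add(0, 0))), -16) = Mul(Mul(-19, Mul(3, 0)), -16) = Mul(Mul(-19, 0), -16) = Mul(0, -16) = 0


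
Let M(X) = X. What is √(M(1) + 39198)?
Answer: √39199 ≈ 197.99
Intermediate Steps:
√(M(1) + 39198) = √(1 + 39198) = √39199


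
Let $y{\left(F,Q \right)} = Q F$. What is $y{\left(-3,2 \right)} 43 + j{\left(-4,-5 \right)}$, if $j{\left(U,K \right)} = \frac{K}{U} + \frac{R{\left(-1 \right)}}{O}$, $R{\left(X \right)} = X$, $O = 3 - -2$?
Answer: $- \frac{5139}{20} \approx -256.95$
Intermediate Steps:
$O = 5$ ($O = 3 + 2 = 5$)
$y{\left(F,Q \right)} = F Q$
$j{\left(U,K \right)} = - \frac{1}{5} + \frac{K}{U}$ ($j{\left(U,K \right)} = \frac{K}{U} - \frac{1}{5} = - \frac{1}{5} + \frac{K}{U}$)
$y{\left(-3,2 \right)} 43 + j{\left(-4,-5 \right)} = \left(-3\right) 2 \cdot 43 + \frac{-5 - - \frac{4}{5}}{-4} = \left(-6\right) 43 - \frac{-5 + \frac{4}{5}}{4} = -258 - - \frac{21}{20} = -258 + \frac{21}{20} = - \frac{5139}{20}$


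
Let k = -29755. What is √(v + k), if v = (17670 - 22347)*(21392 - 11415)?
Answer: 2*I*√11673046 ≈ 6833.2*I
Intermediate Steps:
v = -46662429 (v = -4677*9977 = -46662429)
√(v + k) = √(-46662429 - 29755) = √(-46692184) = 2*I*√11673046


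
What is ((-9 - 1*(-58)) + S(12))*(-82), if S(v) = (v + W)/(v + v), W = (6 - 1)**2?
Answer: -49733/12 ≈ -4144.4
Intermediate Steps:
W = 25 (W = 5**2 = 25)
S(v) = (25 + v)/(2*v) (S(v) = (v + 25)/(v + v) = (25 + v)/((2*v)) = (25 + v)*(1/(2*v)) = (25 + v)/(2*v))
((-9 - 1*(-58)) + S(12))*(-82) = ((-9 - 1*(-58)) + (1/2)*(25 + 12)/12)*(-82) = ((-9 + 58) + (1/2)*(1/12)*37)*(-82) = (49 + 37/24)*(-82) = (1213/24)*(-82) = -49733/12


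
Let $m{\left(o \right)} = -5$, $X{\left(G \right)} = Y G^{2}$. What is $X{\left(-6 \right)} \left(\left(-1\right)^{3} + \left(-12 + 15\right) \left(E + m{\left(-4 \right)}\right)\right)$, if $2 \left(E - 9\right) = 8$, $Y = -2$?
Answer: $-1656$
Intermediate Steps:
$E = 13$ ($E = 9 + \frac{1}{2} \cdot 8 = 9 + 4 = 13$)
$X{\left(G \right)} = - 2 G^{2}$
$X{\left(-6 \right)} \left(\left(-1\right)^{3} + \left(-12 + 15\right) \left(E + m{\left(-4 \right)}\right)\right) = - 2 \left(-6\right)^{2} \left(\left(-1\right)^{3} + \left(-12 + 15\right) \left(13 - 5\right)\right) = \left(-2\right) 36 \left(-1 + 3 \cdot 8\right) = - 72 \left(-1 + 24\right) = \left(-72\right) 23 = -1656$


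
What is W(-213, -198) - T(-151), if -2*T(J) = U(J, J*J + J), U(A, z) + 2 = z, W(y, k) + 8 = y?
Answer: 11103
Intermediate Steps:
W(y, k) = -8 + y
U(A, z) = -2 + z
T(J) = 1 - J/2 - J**2/2 (T(J) = -(-2 + (J*J + J))/2 = -(-2 + (J**2 + J))/2 = -(-2 + (J + J**2))/2 = -(-2 + J + J**2)/2 = 1 - J/2 - J**2/2)
W(-213, -198) - T(-151) = (-8 - 213) - (1 - 1/2*(-151)*(1 - 151)) = -221 - (1 - 1/2*(-151)*(-150)) = -221 - (1 - 11325) = -221 - 1*(-11324) = -221 + 11324 = 11103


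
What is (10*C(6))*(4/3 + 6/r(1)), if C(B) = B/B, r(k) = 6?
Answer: 70/3 ≈ 23.333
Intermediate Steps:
C(B) = 1
(10*C(6))*(4/3 + 6/r(1)) = (10*1)*(4/3 + 6/6) = 10*(4*(1/3) + 6*(1/6)) = 10*(4/3 + 1) = 10*(7/3) = 70/3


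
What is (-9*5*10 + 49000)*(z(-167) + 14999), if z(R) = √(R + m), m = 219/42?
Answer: 728201450 + 24275*I*√31710/7 ≈ 7.282e+8 + 6.1753e+5*I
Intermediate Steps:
m = 73/14 (m = 219*(1/42) = 73/14 ≈ 5.2143)
z(R) = √(73/14 + R) (z(R) = √(R + 73/14) = √(73/14 + R))
(-9*5*10 + 49000)*(z(-167) + 14999) = (-9*5*10 + 49000)*(√(1022 + 196*(-167))/14 + 14999) = (-45*10 + 49000)*(√(1022 - 32732)/14 + 14999) = (-450 + 49000)*(√(-31710)/14 + 14999) = 48550*((I*√31710)/14 + 14999) = 48550*(I*√31710/14 + 14999) = 48550*(14999 + I*√31710/14) = 728201450 + 24275*I*√31710/7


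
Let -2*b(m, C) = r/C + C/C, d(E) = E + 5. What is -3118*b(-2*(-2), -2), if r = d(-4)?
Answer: 1559/2 ≈ 779.50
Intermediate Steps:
d(E) = 5 + E
r = 1 (r = 5 - 4 = 1)
b(m, C) = -1/2 - 1/(2*C) (b(m, C) = -(1/C + C/C)/2 = -(1/C + 1)/2 = -(1 + 1/C)/2 = -1/2 - 1/(2*C))
-3118*b(-2*(-2), -2) = -1559*(-1 - 1*(-2))/(-2) = -1559*(-1)*(-1 + 2)/2 = -1559*(-1)/2 = -3118*(-1/4) = 1559/2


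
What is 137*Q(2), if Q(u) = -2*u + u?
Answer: -274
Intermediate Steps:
Q(u) = -u
137*Q(2) = 137*(-1*2) = 137*(-2) = -274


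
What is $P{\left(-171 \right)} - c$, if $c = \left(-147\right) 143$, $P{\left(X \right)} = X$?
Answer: $20850$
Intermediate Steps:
$c = -21021$
$P{\left(-171 \right)} - c = -171 - -21021 = -171 + 21021 = 20850$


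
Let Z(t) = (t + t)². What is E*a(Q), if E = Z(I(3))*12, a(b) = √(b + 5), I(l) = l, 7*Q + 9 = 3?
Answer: 432*√203/7 ≈ 879.29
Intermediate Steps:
Q = -6/7 (Q = -9/7 + (⅐)*3 = -9/7 + 3/7 = -6/7 ≈ -0.85714)
a(b) = √(5 + b)
Z(t) = 4*t² (Z(t) = (2*t)² = 4*t²)
E = 432 (E = (4*3²)*12 = (4*9)*12 = 36*12 = 432)
E*a(Q) = 432*√(5 - 6/7) = 432*√(29/7) = 432*(√203/7) = 432*√203/7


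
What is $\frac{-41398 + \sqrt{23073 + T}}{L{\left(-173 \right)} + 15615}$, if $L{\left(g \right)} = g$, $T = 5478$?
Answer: $- \frac{2957}{1103} + \frac{\sqrt{28551}}{15442} \approx -2.6699$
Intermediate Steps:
$\frac{-41398 + \sqrt{23073 + T}}{L{\left(-173 \right)} + 15615} = \frac{-41398 + \sqrt{23073 + 5478}}{-173 + 15615} = \frac{-41398 + \sqrt{28551}}{15442} = \left(-41398 + \sqrt{28551}\right) \frac{1}{15442} = - \frac{2957}{1103} + \frac{\sqrt{28551}}{15442}$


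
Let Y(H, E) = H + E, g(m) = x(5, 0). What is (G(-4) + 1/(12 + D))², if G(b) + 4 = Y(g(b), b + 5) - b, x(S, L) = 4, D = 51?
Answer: 99856/3969 ≈ 25.159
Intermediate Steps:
g(m) = 4
Y(H, E) = E + H
G(b) = 5 (G(b) = -4 + (((b + 5) + 4) - b) = -4 + (((5 + b) + 4) - b) = -4 + ((9 + b) - b) = -4 + 9 = 5)
(G(-4) + 1/(12 + D))² = (5 + 1/(12 + 51))² = (5 + 1/63)² = (316/63)² = 99856/3969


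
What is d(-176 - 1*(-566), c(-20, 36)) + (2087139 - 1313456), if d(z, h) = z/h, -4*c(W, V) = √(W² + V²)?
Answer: 773683 - 195*√106/53 ≈ 7.7365e+5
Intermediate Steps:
c(W, V) = -√(V² + W²)/4 (c(W, V) = -√(W² + V²)/4 = -√(V² + W²)/4)
d(-176 - 1*(-566), c(-20, 36)) + (2087139 - 1313456) = (-176 - 1*(-566))/((-√(36² + (-20)²)/4)) + (2087139 - 1313456) = (-176 + 566)/((-√(1296 + 400)/4)) + 773683 = 390/((-√106)) + 773683 = 390*(-√106/106) + 773683 = -195*√106/53 + 773683 = 773683 - 195*√106/53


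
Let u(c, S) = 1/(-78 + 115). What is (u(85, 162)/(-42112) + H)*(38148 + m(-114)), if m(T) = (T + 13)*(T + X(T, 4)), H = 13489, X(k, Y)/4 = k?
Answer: 143698728785355/111296 ≈ 1.2911e+9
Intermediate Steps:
u(c, S) = 1/37
X(k, Y) = 4*k
m(T) = 5*T*(13 + T) (m(T) = (T + 13)*(T + 4*T) = (13 + T)*(5*T) = 5*T*(13 + T))
(u(85, 162)/(-42112) + H)*(38148 + m(-114)) = ((1/37)/(-42112) + 13489)*(38148 + 5*(-114)*(13 - 114)) = ((1/37)*(-1/42112) + 13489)*(38148 + 5*(-114)*(-101)) = (-1/1558144 + 13489)*(38148 + 57570) = (21017804415/1558144)*95718 = 143698728785355/111296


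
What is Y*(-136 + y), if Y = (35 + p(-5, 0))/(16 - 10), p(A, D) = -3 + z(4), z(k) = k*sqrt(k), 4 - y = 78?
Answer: -1400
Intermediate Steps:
y = -74 (y = 4 - 1*78 = 4 - 78 = -74)
z(k) = k**(3/2)
p(A, D) = 5 (p(A, D) = -3 + 4**(3/2) = -3 + 8 = 5)
Y = 20/3 (Y = (35 + 5)/(16 - 10) = 40/6 = 40*(1/6) = 20/3 ≈ 6.6667)
Y*(-136 + y) = 20*(-136 - 74)/3 = (20/3)*(-210) = -1400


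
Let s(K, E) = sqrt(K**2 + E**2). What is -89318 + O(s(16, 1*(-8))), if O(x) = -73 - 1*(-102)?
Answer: -89289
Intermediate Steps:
s(K, E) = sqrt(E**2 + K**2)
O(x) = 29 (O(x) = -73 + 102 = 29)
-89318 + O(s(16, 1*(-8))) = -89318 + 29 = -89289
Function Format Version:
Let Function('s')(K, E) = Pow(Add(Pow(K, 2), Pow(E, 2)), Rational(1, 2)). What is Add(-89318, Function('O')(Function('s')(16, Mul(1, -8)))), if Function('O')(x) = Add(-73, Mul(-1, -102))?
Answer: -89289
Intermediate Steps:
Function('s')(K, E) = Pow(Add(Pow(E, 2), Pow(K, 2)), Rational(1, 2))
Function('O')(x) = 29 (Function('O')(x) = Add(-73, 102) = 29)
Add(-89318, Function('O')(Function('s')(16, Mul(1, -8)))) = Add(-89318, 29) = -89289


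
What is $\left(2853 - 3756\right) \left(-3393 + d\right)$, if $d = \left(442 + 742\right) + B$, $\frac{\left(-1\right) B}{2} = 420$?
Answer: $2753247$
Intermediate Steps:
$B = -840$ ($B = \left(-2\right) 420 = -840$)
$d = 344$ ($d = \left(442 + 742\right) - 840 = 1184 - 840 = 344$)
$\left(2853 - 3756\right) \left(-3393 + d\right) = \left(2853 - 3756\right) \left(-3393 + 344\right) = \left(-903\right) \left(-3049\right) = 2753247$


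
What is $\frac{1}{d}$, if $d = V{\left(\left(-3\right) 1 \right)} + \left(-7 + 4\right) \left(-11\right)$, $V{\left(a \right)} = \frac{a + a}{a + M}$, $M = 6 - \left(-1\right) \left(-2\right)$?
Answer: $\frac{1}{27} \approx 0.037037$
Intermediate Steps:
$M = 4$ ($M = 6 - 2 = 4$)
$V{\left(a \right)} = \frac{2 a}{4 + a}$ ($V{\left(a \right)} = \frac{a + a}{a + 4} = \frac{2 a}{4 + a}$)
$d = 27$ ($d = \frac{2 \left(\left(-3\right) 1\right)}{4 - 3} + \left(-7 + 4\right) \left(-11\right) = 2 \left(-3\right) \frac{1}{4 - 3} - -33 = 2 \left(-3\right) 1^{-1} + 33 = 2 \left(-3\right) 1 + 33 = -6 + 33 = 27$)
$\frac{1}{d} = \frac{1}{27}$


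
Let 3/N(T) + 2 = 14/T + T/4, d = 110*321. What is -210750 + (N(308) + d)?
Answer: -289651374/1651 ≈ -1.7544e+5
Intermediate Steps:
d = 35310
N(T) = 3/(-2 + 14/T + T/4) (N(T) = 3/(-2 + (14/T + T/4)) = 3/(-2 + 14/T + T/4))
-210750 + (N(308) + d) = -210750 + (12*308/(56 + 308² - 8*308) + 35310) = -210750 + (12*308/(56 + 94864 - 2464) + 35310) = -210750 + (12*308/92456 + 35310) = -210750 + (12*308*(1/92456) + 35310) = -210750 + (66/1651 + 35310) = -210750 + 58296876/1651 = -289651374/1651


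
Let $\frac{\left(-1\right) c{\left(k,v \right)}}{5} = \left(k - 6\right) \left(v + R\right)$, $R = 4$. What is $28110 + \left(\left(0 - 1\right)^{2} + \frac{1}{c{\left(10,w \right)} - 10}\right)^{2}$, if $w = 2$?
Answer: $\frac{475075641}{16900} \approx 28111.0$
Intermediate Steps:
$c{\left(k,v \right)} = - 5 \left(-6 + k\right) \left(4 + v\right)$ ($c{\left(k,v \right)} = - 5 \left(k - 6\right) \left(v + 4\right) = - 5 \left(-6 + k\right) \left(4 + v\right)$)
$28110 + \left(\left(0 - 1\right)^{2} + \frac{1}{c{\left(10,w \right)} - 10}\right)^{2} = 28110 + \left(\left(0 - 1\right)^{2} + \frac{1}{\left(120 - 200 + 30 \cdot 2 - 50 \cdot 2\right) - 10}\right)^{2} = 28110 + \left(\left(-1\right)^{2} + \frac{1}{\left(120 - 200 + 60 - 100\right) - 10}\right)^{2} = 28110 + \left(1 + \frac{1}{-120 - 10}\right)^{2} = 28110 + \left(1 + \frac{1}{-130}\right)^{2} = 28110 + \left(1 - \frac{1}{130}\right)^{2} = 28110 + \left(\frac{129}{130}\right)^{2} = 28110 + \frac{16641}{16900} = \frac{475075641}{16900}$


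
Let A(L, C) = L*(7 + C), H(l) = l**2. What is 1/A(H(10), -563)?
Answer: -1/55600 ≈ -1.7986e-5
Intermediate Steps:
1/A(H(10), -563) = 1/(10**2*(7 - 563)) = 1/(100*(-556)) = 1/(-55600) = -1/55600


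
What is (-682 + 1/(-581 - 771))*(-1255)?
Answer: 1157191575/1352 ≈ 8.5591e+5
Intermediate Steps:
(-682 + 1/(-581 - 771))*(-1255) = (-682 + 1/(-1352))*(-1255) = (-682 - 1/1352)*(-1255) = -922065/1352*(-1255) = 1157191575/1352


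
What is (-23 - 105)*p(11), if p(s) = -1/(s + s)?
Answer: 64/11 ≈ 5.8182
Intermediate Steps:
p(s) = -1/(2*s)
(-23 - 105)*p(11) = (-23 - 105)*(-½/11) = -(-64)/11 = -128*(-1/22) = 64/11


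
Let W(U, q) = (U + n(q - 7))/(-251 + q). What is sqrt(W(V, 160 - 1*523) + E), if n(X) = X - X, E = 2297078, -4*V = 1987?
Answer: sqrt(3463958090770)/1228 ≈ 1515.6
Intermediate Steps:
V = -1987/4 (V = -1/4*1987 = -1987/4 ≈ -496.75)
n(X) = 0
W(U, q) = U/(-251 + q) (W(U, q) = (U + 0)/(-251 + q) = U/(-251 + q))
sqrt(W(V, 160 - 1*523) + E) = sqrt(-1987/(4*(-251 + (160 - 1*523))) + 2297078) = sqrt(-1987/(4*(-251 + (160 - 523))) + 2297078) = sqrt(-1987/(4*(-251 - 363)) + 2297078) = sqrt(-1987/4/(-614) + 2297078) = sqrt(-1987/4*(-1/614) + 2297078) = sqrt(1987/2456 + 2297078) = sqrt(5641625555/2456) = sqrt(3463958090770)/1228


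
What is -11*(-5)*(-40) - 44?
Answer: -2244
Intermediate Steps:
-11*(-5)*(-40) - 44 = 55*(-40) - 44 = -2200 - 44 = -2244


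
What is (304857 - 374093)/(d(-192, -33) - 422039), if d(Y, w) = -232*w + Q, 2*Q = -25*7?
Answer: 138472/828941 ≈ 0.16705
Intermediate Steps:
Q = -175/2 (Q = (-25*7)/2 = (1/2)*(-175) = -175/2 ≈ -87.500)
d(Y, w) = -175/2 - 232*w (d(Y, w) = -232*w - 175/2 = -175/2 - 232*w)
(304857 - 374093)/(d(-192, -33) - 422039) = (304857 - 374093)/((-175/2 - 232*(-33)) - 422039) = -69236/((-175/2 + 7656) - 422039) = -69236/(15137/2 - 422039) = -69236/(-828941/2) = -69236*(-2/828941) = 138472/828941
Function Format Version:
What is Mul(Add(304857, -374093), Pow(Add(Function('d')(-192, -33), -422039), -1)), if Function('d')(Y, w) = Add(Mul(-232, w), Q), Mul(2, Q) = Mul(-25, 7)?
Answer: Rational(138472, 828941) ≈ 0.16705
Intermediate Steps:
Q = Rational(-175, 2) (Q = Mul(Rational(1, 2), Mul(-25, 7)) = Mul(Rational(1, 2), -175) = Rational(-175, 2) ≈ -87.500)
Function('d')(Y, w) = Add(Rational(-175, 2), Mul(-232, w)) (Function('d')(Y, w) = Add(Mul(-232, w), Rational(-175, 2)) = Add(Rational(-175, 2), Mul(-232, w)))
Mul(Add(304857, -374093), Pow(Add(Function('d')(-192, -33), -422039), -1)) = Mul(Add(304857, -374093), Pow(Add(Add(Rational(-175, 2), Mul(-232, -33)), -422039), -1)) = Mul(-69236, Pow(Add(Add(Rational(-175, 2), 7656), -422039), -1)) = Mul(-69236, Pow(Add(Rational(15137, 2), -422039), -1)) = Mul(-69236, Pow(Rational(-828941, 2), -1)) = Mul(-69236, Rational(-2, 828941)) = Rational(138472, 828941)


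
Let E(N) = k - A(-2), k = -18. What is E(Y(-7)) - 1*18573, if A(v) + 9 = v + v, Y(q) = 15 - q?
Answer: -18578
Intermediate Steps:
A(v) = -9 + 2*v (A(v) = -9 + (v + v) = -9 + 2*v)
E(N) = -5 (E(N) = -18 - (-9 + 2*(-2)) = -18 - (-9 - 4) = -18 - 1*(-13) = -18 + 13 = -5)
E(Y(-7)) - 1*18573 = -5 - 1*18573 = -5 - 18573 = -18578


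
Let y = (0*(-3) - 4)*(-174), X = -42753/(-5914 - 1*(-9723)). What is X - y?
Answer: -2693817/3809 ≈ -707.22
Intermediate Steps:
X = -42753/3809 (X = -42753/(-5914 + 9723) = -42753/3809 ≈ -11.224)
y = 696 (y = (0 - 4)*(-174) = -4*(-174) = 696)
X - y = -42753/3809 - 1*696 = -42753/3809 - 696 = -2693817/3809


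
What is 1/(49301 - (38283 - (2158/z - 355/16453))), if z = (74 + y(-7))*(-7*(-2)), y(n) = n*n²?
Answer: 30980999/341330225730 ≈ 9.0765e-5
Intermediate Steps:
y(n) = n³
z = -3766 (z = (74 + (-7)³)*(-7*(-2)) = (74 - 343)*14 = -269*14 = -3766)
1/(49301 - (38283 - (2158/z - 355/16453))) = 1/(49301 - (38283 - (2158/(-3766) - 355/16453))) = 1/(49301 - (38283 - (2158*(-1/3766) - 355*1/16453))) = 1/(49301 - (38283 - (-1079/1883 - 355/16453))) = 1/(49301 - (38283 - 1*(-18421252/30980999))) = 1/(49301 - (38283 + 18421252/30980999)) = 1/(49301 - 1*1186064005969/30980999) = 1/(49301 - 1186064005969/30980999) = 1/(341330225730/30980999) = 30980999/341330225730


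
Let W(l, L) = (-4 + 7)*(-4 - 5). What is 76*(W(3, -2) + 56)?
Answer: 2204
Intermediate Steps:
W(l, L) = -27 (W(l, L) = 3*(-9) = -27)
76*(W(3, -2) + 56) = 76*(-27 + 56) = 76*29 = 2204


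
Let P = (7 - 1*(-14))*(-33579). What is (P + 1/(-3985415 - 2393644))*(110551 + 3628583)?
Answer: -5606520917093086396/2126353 ≈ -2.6367e+12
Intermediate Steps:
P = -705159 (P = (7 + 14)*(-33579) = 21*(-33579) = -705159)
(P + 1/(-3985415 - 2393644))*(110551 + 3628583) = (-705159 + 1/(-3985415 - 2393644))*(110551 + 3628583) = (-705159 + 1/(-6379059))*3739134 = (-705159 - 1/6379059)*3739134 = -4498250865382/6379059*3739134 = -5606520917093086396/2126353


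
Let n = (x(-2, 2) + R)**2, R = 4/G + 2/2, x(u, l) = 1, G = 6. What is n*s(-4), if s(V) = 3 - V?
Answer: 448/9 ≈ 49.778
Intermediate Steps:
R = 5/3 (R = 4/6 + 2/2 = 4*(1/6) + 2*(1/2) = 2/3 + 1 = 5/3 ≈ 1.6667)
n = 64/9 (n = (1 + 5/3)**2 = (8/3)**2 = 64/9 ≈ 7.1111)
n*s(-4) = 64*(3 - 1*(-4))/9 = 64*(3 + 4)/9 = (64/9)*7 = 448/9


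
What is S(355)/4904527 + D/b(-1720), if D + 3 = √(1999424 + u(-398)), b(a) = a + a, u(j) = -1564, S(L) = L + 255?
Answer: 16811981/16871572880 - √499465/1720 ≈ -0.40989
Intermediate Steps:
S(L) = 255 + L
b(a) = 2*a
D = -3 + 2*√499465 (D = -3 + √(1999424 - 1564) = -3 + √1997860 = -3 + 2*√499465 ≈ 1410.5)
S(355)/4904527 + D/b(-1720) = (255 + 355)/4904527 + (-3 + 2*√499465)/((2*(-1720))) = 610*(1/4904527) + (-3 + 2*√499465)/(-3440) = 610/4904527 + (-3 + 2*√499465)*(-1/3440) = 610/4904527 + (3/3440 - √499465/1720) = 16811981/16871572880 - √499465/1720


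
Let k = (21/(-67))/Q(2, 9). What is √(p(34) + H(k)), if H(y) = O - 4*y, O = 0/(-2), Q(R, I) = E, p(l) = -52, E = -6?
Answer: I*√234366/67 ≈ 7.2256*I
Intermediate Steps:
Q(R, I) = -6
O = 0 (O = 0*(-½) = 0)
k = 7/134 (k = (21/(-67))/(-6) = (21*(-1/67))*(-⅙) = -21/67*(-⅙) = 7/134 ≈ 0.052239)
H(y) = -4*y (H(y) = 0 - 4*y = -4*y)
√(p(34) + H(k)) = √(-52 - 4*7/134) = √(-52 - 14/67) = √(-3498/67) = I*√234366/67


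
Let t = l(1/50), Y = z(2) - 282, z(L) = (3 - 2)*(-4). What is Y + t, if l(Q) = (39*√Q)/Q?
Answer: -286 + 195*√2 ≈ -10.228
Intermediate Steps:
z(L) = -4 (z(L) = 1*(-4) = -4)
Y = -286 (Y = -4 - 282 = -286)
l(Q) = 39/√Q
t = 195*√2 (t = 39/√(1/50) = 39/50^(-½) = 39*(5*√2) = 195*√2 ≈ 275.77)
Y + t = -286 + 195*√2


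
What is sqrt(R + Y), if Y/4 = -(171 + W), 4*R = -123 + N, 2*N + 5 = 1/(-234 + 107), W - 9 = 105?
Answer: I*sqrt(75572493)/254 ≈ 34.225*I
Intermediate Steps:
W = 114 (W = 9 + 105 = 114)
N = -318/127 (N = -5/2 + 1/(2*(-234 + 107)) = -5/2 + (1/2)/(-127) = -5/2 + (1/2)*(-1/127) = -5/2 - 1/254 = -318/127 ≈ -2.5039)
R = -15939/508 (R = (-123 - 318/127)/4 = (1/4)*(-15939/127) = -15939/508 ≈ -31.376)
Y = -1140 (Y = 4*(-(171 + 114)) = 4*(-1*285) = 4*(-285) = -1140)
sqrt(R + Y) = sqrt(-15939/508 - 1140) = sqrt(-595059/508) = I*sqrt(75572493)/254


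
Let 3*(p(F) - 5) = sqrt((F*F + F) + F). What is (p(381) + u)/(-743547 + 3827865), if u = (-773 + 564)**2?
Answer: 809/57117 + sqrt(145923)/9252954 ≈ 0.014205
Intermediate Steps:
p(F) = 5 + sqrt(F**2 + 2*F)/3 (p(F) = 5 + sqrt((F*F + F) + F)/3 = 5 + sqrt((F**2 + F) + F)/3 = 5 + sqrt((F + F**2) + F)/3 = 5 + sqrt(F**2 + 2*F)/3)
u = 43681 (u = (-209)**2 = 43681)
(p(381) + u)/(-743547 + 3827865) = ((5 + sqrt(381*(2 + 381))/3) + 43681)/(-743547 + 3827865) = ((5 + sqrt(381*383)/3) + 43681)/3084318 = ((5 + sqrt(145923)/3) + 43681)*(1/3084318) = (43686 + sqrt(145923)/3)*(1/3084318) = 809/57117 + sqrt(145923)/9252954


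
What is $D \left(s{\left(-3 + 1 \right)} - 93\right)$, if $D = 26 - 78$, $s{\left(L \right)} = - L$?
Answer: $4732$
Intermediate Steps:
$D = -52$ ($D = 26 - 78 = -52$)
$D \left(s{\left(-3 + 1 \right)} - 93\right) = - 52 \left(- (-3 + 1) - 93\right) = - 52 \left(\left(-1\right) \left(-2\right) - 93\right) = - 52 \left(2 - 93\right) = \left(-52\right) \left(-91\right) = 4732$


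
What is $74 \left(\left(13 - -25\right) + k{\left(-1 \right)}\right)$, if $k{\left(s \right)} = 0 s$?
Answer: $2812$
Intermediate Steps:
$k{\left(s \right)} = 0$
$74 \left(\left(13 - -25\right) + k{\left(-1 \right)}\right) = 74 \left(\left(13 - -25\right) + 0\right) = 74 \left(\left(13 + 25\right) + 0\right) = 74 \left(38 + 0\right) = 74 \cdot 38 = 2812$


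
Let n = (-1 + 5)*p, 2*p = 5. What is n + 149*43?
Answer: 6417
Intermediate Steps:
p = 5/2 (p = (½)*5 = 5/2 ≈ 2.5000)
n = 10 (n = (-1 + 5)*(5/2) = 4*(5/2) = 10)
n + 149*43 = 10 + 149*43 = 10 + 6407 = 6417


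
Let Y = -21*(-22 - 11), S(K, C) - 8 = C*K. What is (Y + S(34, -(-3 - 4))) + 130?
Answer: 1069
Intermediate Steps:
S(K, C) = 8 + C*K
Y = 693 (Y = -21*(-33) = 693)
(Y + S(34, -(-3 - 4))) + 130 = (693 + (8 - (-3 - 4)*34)) + 130 = (693 + (8 - 1*(-7)*34)) + 130 = (693 + (8 + 7*34)) + 130 = (693 + (8 + 238)) + 130 = (693 + 246) + 130 = 939 + 130 = 1069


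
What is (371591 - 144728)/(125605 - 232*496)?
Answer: 75621/3511 ≈ 21.538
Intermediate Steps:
(371591 - 144728)/(125605 - 232*496) = 226863/(125605 - 115072) = 226863/10533 = 226863*(1/10533) = 75621/3511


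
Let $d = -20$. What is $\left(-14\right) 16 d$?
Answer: $4480$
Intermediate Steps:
$\left(-14\right) 16 d = \left(-14\right) 16 \left(-20\right) = \left(-224\right) \left(-20\right) = 4480$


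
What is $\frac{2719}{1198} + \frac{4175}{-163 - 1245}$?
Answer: $- \frac{586649}{843392} \approx -0.69558$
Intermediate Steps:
$\frac{2719}{1198} + \frac{4175}{-163 - 1245} = 2719 \cdot \frac{1}{1198} + \frac{4175}{-163 - 1245} = \frac{2719}{1198} + \frac{4175}{-1408} = \frac{2719}{1198} + 4175 \left(- \frac{1}{1408}\right) = \frac{2719}{1198} - \frac{4175}{1408} = - \frac{586649}{843392}$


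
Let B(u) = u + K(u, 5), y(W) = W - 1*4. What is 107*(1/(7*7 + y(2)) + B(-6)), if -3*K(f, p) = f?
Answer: -20009/47 ≈ -425.72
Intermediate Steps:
K(f, p) = -f/3
y(W) = -4 + W (y(W) = W - 4 = -4 + W)
B(u) = 2*u/3 (B(u) = u - u/3 = 2*u/3)
107*(1/(7*7 + y(2)) + B(-6)) = 107*(1/(7*7 + (-4 + 2)) + (2/3)*(-6)) = 107*(1/(49 - 2) - 4) = 107*(1/47 - 4) = 107*(-187/47) = -20009/47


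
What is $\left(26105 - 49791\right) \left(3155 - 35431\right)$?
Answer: $764489336$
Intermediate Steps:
$\left(26105 - 49791\right) \left(3155 - 35431\right) = \left(-23686\right) \left(-32276\right) = 764489336$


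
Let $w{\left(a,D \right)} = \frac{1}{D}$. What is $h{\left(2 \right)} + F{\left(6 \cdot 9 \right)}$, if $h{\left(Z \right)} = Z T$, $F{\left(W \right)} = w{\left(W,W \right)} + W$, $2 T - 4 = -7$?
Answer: $\frac{2755}{54} \approx 51.018$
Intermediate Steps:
$T = - \frac{3}{2}$ ($T = 2 + \frac{1}{2} \left(-7\right) = 2 - \frac{7}{2} = - \frac{3}{2} \approx -1.5$)
$F{\left(W \right)} = W + \frac{1}{W}$ ($F{\left(W \right)} = \frac{1}{W} + W = W + \frac{1}{W}$)
$h{\left(Z \right)} = - \frac{3 Z}{2}$ ($h{\left(Z \right)} = Z \left(- \frac{3}{2}\right) = - \frac{3 Z}{2}$)
$h{\left(2 \right)} + F{\left(6 \cdot 9 \right)} = \left(- \frac{3}{2}\right) 2 + \left(6 \cdot 9 + \frac{1}{6 \cdot 9}\right) = -3 + \left(54 + \frac{1}{54}\right) = -3 + \frac{2917}{54} = \frac{2755}{54}$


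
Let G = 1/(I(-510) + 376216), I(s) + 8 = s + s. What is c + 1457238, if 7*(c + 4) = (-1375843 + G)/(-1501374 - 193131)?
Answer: 6485137137554741203/4450305593580 ≈ 1.4572e+6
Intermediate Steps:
I(s) = -8 + 2*s (I(s) = -8 + (s + s) = -8 + 2*s)
G = 1/375188 (G = 1/((-8 + 2*(-510)) + 376216) = 1/((-8 - 1020) + 376216) = 1/(-1028 + 376216) = 1/375188 ≈ 2.6653e-6)
c = -17285022590837/4450305593580 (c = -4 + ((-1375843 + 1/375188)/(-1501374 - 193131))/7 = -4 + (-516199783483/375188/(-1694505))/7 = -4 + (-516199783483/375188*(-1/1694505))/7 = -4 + (⅐)*(516199783483/635757941940) = -4 + 516199783483/4450305593580 = -17285022590837/4450305593580 ≈ -3.8840)
c + 1457238 = -17285022590837/4450305593580 + 1457238 = 6485137137554741203/4450305593580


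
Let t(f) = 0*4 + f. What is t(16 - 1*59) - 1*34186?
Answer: -34229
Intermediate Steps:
t(f) = f (t(f) = 0 + f = f)
t(16 - 1*59) - 1*34186 = (16 - 1*59) - 1*34186 = (16 - 59) - 34186 = -43 - 34186 = -34229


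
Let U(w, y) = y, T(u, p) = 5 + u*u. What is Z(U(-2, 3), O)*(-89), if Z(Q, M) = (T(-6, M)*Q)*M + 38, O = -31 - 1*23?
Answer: 587756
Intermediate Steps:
T(u, p) = 5 + u²
O = -54 (O = -31 - 23 = -54)
Z(Q, M) = 38 + 41*M*Q (Z(Q, M) = ((5 + (-6)²)*Q)*M + 38 = ((5 + 36)*Q)*M + 38 = (41*Q)*M + 38 = 41*M*Q + 38 = 38 + 41*M*Q)
Z(U(-2, 3), O)*(-89) = (38 + 41*(-54)*3)*(-89) = (38 - 6642)*(-89) = -6604*(-89) = 587756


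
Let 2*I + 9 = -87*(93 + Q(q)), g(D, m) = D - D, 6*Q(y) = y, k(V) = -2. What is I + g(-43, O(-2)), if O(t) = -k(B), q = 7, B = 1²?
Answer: -16403/4 ≈ -4100.8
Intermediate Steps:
B = 1
O(t) = 2 (O(t) = -1*(-2) = 2)
Q(y) = y/6
g(D, m) = 0
I = -16403/4 (I = -9/2 + (-87*(93 + (⅙)*7))/2 = -9/2 + (-87*(93 + 7/6))/2 = -9/2 + (-87*565/6)/2 = -9/2 + (½)*(-16385/2) = -9/2 - 16385/4 = -16403/4 ≈ -4100.8)
I + g(-43, O(-2)) = -16403/4 + 0 = -16403/4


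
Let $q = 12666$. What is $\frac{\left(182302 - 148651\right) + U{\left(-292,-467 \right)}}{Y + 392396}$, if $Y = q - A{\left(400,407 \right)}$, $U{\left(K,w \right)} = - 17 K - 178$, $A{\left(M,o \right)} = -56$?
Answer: $\frac{289}{3046} \approx 0.094879$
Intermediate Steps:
$U{\left(K,w \right)} = -178 - 17 K$
$Y = 12722$ ($Y = 12666 - -56 = 12666 + 56 = 12722$)
$\frac{\left(182302 - 148651\right) + U{\left(-292,-467 \right)}}{Y + 392396} = \frac{\left(182302 - 148651\right) - -4786}{12722 + 392396} = \frac{\left(182302 - 148651\right) + \left(-178 + 4964\right)}{405118} = \left(33651 + 4786\right) \frac{1}{405118} = 38437 \cdot \frac{1}{405118} = \frac{289}{3046}$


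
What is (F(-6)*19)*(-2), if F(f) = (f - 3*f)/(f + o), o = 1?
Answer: 456/5 ≈ 91.200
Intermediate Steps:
F(f) = -2*f/(1 + f) (F(f) = (f - 3*f)/(f + 1) = (-2*f)/(1 + f) = -2*f/(1 + f))
(F(-6)*19)*(-2) = (-2*(-6)/(1 - 6)*19)*(-2) = (-2*(-6)/(-5)*19)*(-2) = (-2*(-6)*(-⅕)*19)*(-2) = -12/5*19*(-2) = -228/5*(-2) = 456/5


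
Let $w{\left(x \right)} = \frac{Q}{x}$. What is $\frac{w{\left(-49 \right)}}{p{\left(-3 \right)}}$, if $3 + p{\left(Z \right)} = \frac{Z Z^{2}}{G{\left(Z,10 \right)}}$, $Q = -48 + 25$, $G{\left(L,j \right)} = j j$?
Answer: $- \frac{2300}{16023} \approx -0.14354$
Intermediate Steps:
$G{\left(L,j \right)} = j^{2}$
$Q = -23$
$w{\left(x \right)} = - \frac{23}{x}$
$p{\left(Z \right)} = -3 + \frac{Z^{3}}{100}$ ($p{\left(Z \right)} = -3 + \frac{Z Z^{2}}{10^{2}} = -3 + \frac{Z^{3}}{100}$)
$\frac{w{\left(-49 \right)}}{p{\left(-3 \right)}} = \frac{\left(-23\right) \frac{1}{-49}}{-3 + \frac{\left(-3\right)^{3}}{100}} = \frac{\left(-23\right) \left(- \frac{1}{49}\right)}{-3 + \frac{1}{100} \left(-27\right)} = \frac{23}{49 \left(-3 - \frac{27}{100}\right)} = \frac{23}{49 \left(- \frac{327}{100}\right)} = \frac{23}{49} \left(- \frac{100}{327}\right) = - \frac{2300}{16023}$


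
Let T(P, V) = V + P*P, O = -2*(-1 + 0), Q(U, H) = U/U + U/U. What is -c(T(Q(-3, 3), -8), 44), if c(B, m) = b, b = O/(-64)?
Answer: 1/32 ≈ 0.031250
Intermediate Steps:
Q(U, H) = 2 (Q(U, H) = 1 + 1 = 2)
O = 2 (O = -2*(-1) = 2)
T(P, V) = V + P²
b = -1/32 (b = 2/(-64) = 2*(-1/64) = -1/32 ≈ -0.031250)
c(B, m) = -1/32
-c(T(Q(-3, 3), -8), 44) = -1*(-1/32) = 1/32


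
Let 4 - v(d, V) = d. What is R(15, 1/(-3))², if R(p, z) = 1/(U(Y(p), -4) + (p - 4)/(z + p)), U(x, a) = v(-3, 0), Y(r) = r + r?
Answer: 16/961 ≈ 0.016649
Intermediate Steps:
v(d, V) = 4 - d
Y(r) = 2*r
U(x, a) = 7 (U(x, a) = 4 - 1*(-3) = 4 + 3 = 7)
R(p, z) = 1/(7 + (-4 + p)/(p + z)) (R(p, z) = 1/(7 + (p - 4)/(z + p)) = 1/(7 + (-4 + p)/(p + z)))
R(15, 1/(-3))² = ((15 + 1/(-3))/(-4 + 7*(1/(-3)) + 8*15))² = ((15 + 1*(-⅓))/(-4 + 7*(1*(-⅓)) + 120))² = ((15 - ⅓)/(-4 + 7*(-⅓) + 120))² = ((44/3)/(-4 - 7/3 + 120))² = ((44/3)/(341/3))² = ((3/341)*(44/3))² = (4/31)² = 16/961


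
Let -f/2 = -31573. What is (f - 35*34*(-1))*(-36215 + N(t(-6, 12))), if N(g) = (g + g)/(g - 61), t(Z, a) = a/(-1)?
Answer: -170083217456/73 ≈ -2.3299e+9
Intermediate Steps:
t(Z, a) = -a (t(Z, a) = a*(-1) = -a)
f = 63146 (f = -2*(-31573) = 63146)
N(g) = 2*g/(-61 + g) (N(g) = (2*g)/(-61 + g) = 2*g/(-61 + g))
(f - 35*34*(-1))*(-36215 + N(t(-6, 12))) = (63146 - 35*34*(-1))*(-36215 + 2*(-1*12)/(-61 - 1*12)) = (63146 - 1190*(-1))*(-36215 + 2*(-12)/(-61 - 12)) = (63146 + 1190)*(-36215 + 2*(-12)/(-73)) = 64336*(-36215 + 2*(-12)*(-1/73)) = 64336*(-36215 + 24/73) = 64336*(-2643671/73) = -170083217456/73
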